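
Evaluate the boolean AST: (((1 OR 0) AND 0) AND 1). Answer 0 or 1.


Step 1: Evaluate inner node
  1 OR 0 = 1
Step 2: Evaluate next node
  1 AND 0 = 0
Step 3: Evaluate root node
  0 AND 1 = 0

0


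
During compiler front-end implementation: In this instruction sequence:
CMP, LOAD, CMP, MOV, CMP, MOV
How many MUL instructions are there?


Scanning instruction sequence for MUL:
  Position 1: CMP
  Position 2: LOAD
  Position 3: CMP
  Position 4: MOV
  Position 5: CMP
  Position 6: MOV
Matches at positions: []
Total MUL count: 0

0


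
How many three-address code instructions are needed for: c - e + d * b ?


Expression: c - e + d * b
Generating three-address code (respecting * over +/- precedence):
  Instruction 1: t1 = d * b
  Instruction 2: t2 = c - e
  Instruction 3: t3 = t2 + t1
Total instructions: 3

3


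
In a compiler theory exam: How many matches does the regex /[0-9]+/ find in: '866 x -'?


Pattern: /[0-9]+/ (int literals)
Input: '866 x -'
Scanning for matches:
  Match 1: '866'
Total matches: 1

1


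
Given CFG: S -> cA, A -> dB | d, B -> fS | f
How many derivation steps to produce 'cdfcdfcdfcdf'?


Grammar: S -> cA, A -> dB | d, B -> fS | f
Deriving 'cdfcdfcdfcdf':
Step 1: S -> cA => cA
Step 2: A -> dB => cdB
Step 3: B -> fS => cdfS
Step 4: S -> cA => cdfcA
Step 5: A -> dB => cdfcdB
Step 6: B -> fS => cdfcdfS
Step 7: S -> cA => cdfcdfcA
Step 8: A -> dB => cdfcdfcdB
Step 9: B -> fS => cdfcdfcdfS
Step 10: S -> cA => cdfcdfcdfcA
Step 11: A -> dB => cdfcdfcdfcdB
Step 12: B -> f => cdfcdfcdfcdf
Total derivation steps: 12

12


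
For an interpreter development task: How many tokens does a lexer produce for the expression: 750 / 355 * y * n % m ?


Scanning '750 / 355 * y * n % m'
Token 1: '750' -> integer_literal
Token 2: '/' -> operator
Token 3: '355' -> integer_literal
Token 4: '*' -> operator
Token 5: 'y' -> identifier
Token 6: '*' -> operator
Token 7: 'n' -> identifier
Token 8: '%' -> operator
Token 9: 'm' -> identifier
Total tokens: 9

9


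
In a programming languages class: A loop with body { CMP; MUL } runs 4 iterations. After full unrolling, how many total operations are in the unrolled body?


Loop body operations: CMP, MUL (2 ops per iteration)
Unrolling 4 iterations:
  Iteration 1: CMP, MUL (2 ops)
  Iteration 2: CMP, MUL (2 ops)
  Iteration 3: CMP, MUL (2 ops)
  Iteration 4: CMP, MUL (2 ops)
Total: 4 iterations * 2 ops/iter = 8 operations

8


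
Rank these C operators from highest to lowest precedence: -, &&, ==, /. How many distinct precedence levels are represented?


Looking up precedence for each operator:
  - -> precedence 5
  && -> precedence 2
  == -> precedence 3
  / -> precedence 6
Sorted highest to lowest: /, -, ==, &&
Distinct precedence values: [6, 5, 3, 2]
Number of distinct levels: 4

4


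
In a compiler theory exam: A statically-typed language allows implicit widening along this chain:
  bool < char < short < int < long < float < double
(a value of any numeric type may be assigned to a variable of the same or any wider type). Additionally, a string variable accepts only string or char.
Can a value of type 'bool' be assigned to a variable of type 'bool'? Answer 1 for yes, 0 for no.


Target variable type: bool
Source value type: bool
Numeric ranks: bool=0, bool=0
Widening allowed iff rank(source) <= rank(target): 0 <= 0? Yes
Result: 1

1


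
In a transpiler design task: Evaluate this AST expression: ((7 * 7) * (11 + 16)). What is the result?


Expression: ((7 * 7) * (11 + 16))
Evaluating step by step:
  7 * 7 = 49
  11 + 16 = 27
  49 * 27 = 1323
Result: 1323

1323


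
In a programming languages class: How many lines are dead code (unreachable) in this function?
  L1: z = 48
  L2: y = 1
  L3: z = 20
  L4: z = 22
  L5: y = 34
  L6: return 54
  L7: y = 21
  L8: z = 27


Analyzing control flow:
  L1: reachable (before return)
  L2: reachable (before return)
  L3: reachable (before return)
  L4: reachable (before return)
  L5: reachable (before return)
  L6: reachable (return statement)
  L7: DEAD (after return at L6)
  L8: DEAD (after return at L6)
Return at L6, total lines = 8
Dead lines: L7 through L8
Count: 2

2


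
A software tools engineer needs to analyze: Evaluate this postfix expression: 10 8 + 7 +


Processing tokens left to right:
Push 10, Push 8
Pop 10 and 8, compute 10 + 8 = 18, push 18
Push 7
Pop 18 and 7, compute 18 + 7 = 25, push 25
Stack result: 25

25


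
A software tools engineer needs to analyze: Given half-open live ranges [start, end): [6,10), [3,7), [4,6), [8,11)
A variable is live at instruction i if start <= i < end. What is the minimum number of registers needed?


Live ranges:
  Var0: [6, 10)
  Var1: [3, 7)
  Var2: [4, 6)
  Var3: [8, 11)
Sweep-line events (position, delta, active):
  pos=3 start -> active=1
  pos=4 start -> active=2
  pos=6 end -> active=1
  pos=6 start -> active=2
  pos=7 end -> active=1
  pos=8 start -> active=2
  pos=10 end -> active=1
  pos=11 end -> active=0
Maximum simultaneous active: 2
Minimum registers needed: 2

2


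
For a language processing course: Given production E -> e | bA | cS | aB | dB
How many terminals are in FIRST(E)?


Production: E -> e | bA | cS | aB | dB
Examining each alternative for leading terminals:
  E -> e : first terminal = 'e'
  E -> bA : first terminal = 'b'
  E -> cS : first terminal = 'c'
  E -> aB : first terminal = 'a'
  E -> dB : first terminal = 'd'
FIRST(E) = {a, b, c, d, e}
Count: 5

5


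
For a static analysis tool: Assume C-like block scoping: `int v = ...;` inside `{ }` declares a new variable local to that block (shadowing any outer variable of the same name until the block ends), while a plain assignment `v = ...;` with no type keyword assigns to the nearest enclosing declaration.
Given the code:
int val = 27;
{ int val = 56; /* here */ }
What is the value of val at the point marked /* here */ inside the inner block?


Analyzing scoping rules:
Outer scope: declares val = 27
Inner block: 'int val = 56;' declares a NEW val that shadows the outer one
Inside the block the inner declaration is in scope -> 56
Result: 56

56


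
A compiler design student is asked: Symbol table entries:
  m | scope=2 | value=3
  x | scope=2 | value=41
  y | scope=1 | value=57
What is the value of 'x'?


Searching symbol table for 'x':
  m | scope=2 | value=3
  x | scope=2 | value=41 <- MATCH
  y | scope=1 | value=57
Found 'x' at scope 2 with value 41

41


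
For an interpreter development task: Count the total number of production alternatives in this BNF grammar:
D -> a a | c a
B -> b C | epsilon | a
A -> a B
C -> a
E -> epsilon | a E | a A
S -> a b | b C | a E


Counting alternatives per rule:
  D: 2 alternative(s)
  B: 3 alternative(s)
  A: 1 alternative(s)
  C: 1 alternative(s)
  E: 3 alternative(s)
  S: 3 alternative(s)
Sum: 2 + 3 + 1 + 1 + 3 + 3 = 13

13


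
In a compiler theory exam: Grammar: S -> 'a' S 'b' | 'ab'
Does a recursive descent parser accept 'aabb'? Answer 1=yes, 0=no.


Grammar accepts strings of the form a^n b^n (n >= 1)
Word: 'aabb'
Counting: 2 a's and 2 b's
Check: 2 == 2? Yes
Derivation (S -> aSb applied 1 time(s), then S -> ab): S => aSb => aabb
Accepted

1


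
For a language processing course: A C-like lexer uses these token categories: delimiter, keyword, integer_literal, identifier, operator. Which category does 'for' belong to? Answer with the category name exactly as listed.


Token: 'for'
Checking categories:
  identifier: no
  integer_literal: no
  operator: no
  keyword: YES
  delimiter: no
Category: keyword

keyword


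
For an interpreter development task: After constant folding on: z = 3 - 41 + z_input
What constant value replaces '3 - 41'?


Identifying constant sub-expression:
  Original: z = 3 - 41 + z_input
  3 and 41 are both compile-time constants
  Evaluating: 3 - 41 = -38
  After folding: z = -38 + z_input

-38


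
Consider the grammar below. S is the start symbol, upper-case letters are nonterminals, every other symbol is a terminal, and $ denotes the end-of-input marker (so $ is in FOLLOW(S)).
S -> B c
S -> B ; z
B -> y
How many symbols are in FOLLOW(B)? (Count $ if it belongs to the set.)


S is the start symbol and does not occur in any rule body, so FOLLOW(S) = {$}.
Examining every occurrence of B in a rule body:
  S -> B c : B is followed by terminal 'c' -> add 'c'
  S -> B ; z : B is followed by terminal ';' -> add ';'
  B -> y : B does not occur in the body -> contributes nothing
FOLLOW(B) = {;, c}
Count: 2

2


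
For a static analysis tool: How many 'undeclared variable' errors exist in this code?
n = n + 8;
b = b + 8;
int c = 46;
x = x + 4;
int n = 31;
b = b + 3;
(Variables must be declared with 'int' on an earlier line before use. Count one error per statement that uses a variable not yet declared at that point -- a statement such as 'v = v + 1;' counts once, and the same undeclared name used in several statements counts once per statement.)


Scanning code line by line:
  Line 1: use 'n' -> ERROR (undeclared)
  Line 2: use 'b' -> ERROR (undeclared)
  Line 3: declare 'c' -> declared = ['c']
  Line 4: use 'x' -> ERROR (undeclared)
  Line 5: declare 'n' -> declared = ['c', 'n']
  Line 6: use 'b' -> ERROR (undeclared)
Total undeclared variable errors: 4

4


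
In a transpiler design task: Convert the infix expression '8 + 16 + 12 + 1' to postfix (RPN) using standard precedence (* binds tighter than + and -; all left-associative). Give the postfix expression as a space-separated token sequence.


Applying the shunting-yard algorithm:
  Operand 8 -> output
  Push '+' onto operator stack -> op-stack: [+]
  Operand 16 -> output
  See '+' (prec 1); top '+' (prec 1) >= it -> pop '+' to output
  Push '+' onto operator stack -> op-stack: [+]
  Operand 12 -> output
  See '+' (prec 1); top '+' (prec 1) >= it -> pop '+' to output
  Push '+' onto operator stack -> op-stack: [+]
  Operand 1 -> output
  End of input: pop '+' to output
Postfix result: 8 16 + 12 + 1 +

8 16 + 12 + 1 +


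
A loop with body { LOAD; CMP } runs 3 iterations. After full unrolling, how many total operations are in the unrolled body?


Loop body operations: LOAD, CMP (2 ops per iteration)
Unrolling 3 iterations:
  Iteration 1: LOAD, CMP (2 ops)
  Iteration 2: LOAD, CMP (2 ops)
  Iteration 3: LOAD, CMP (2 ops)
Total: 3 iterations * 2 ops/iter = 6 operations

6


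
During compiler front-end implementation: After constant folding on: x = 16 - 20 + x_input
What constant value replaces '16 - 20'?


Identifying constant sub-expression:
  Original: x = 16 - 20 + x_input
  16 and 20 are both compile-time constants
  Evaluating: 16 - 20 = -4
  After folding: x = -4 + x_input

-4


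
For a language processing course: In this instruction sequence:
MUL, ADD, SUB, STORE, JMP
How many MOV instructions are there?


Scanning instruction sequence for MOV:
  Position 1: MUL
  Position 2: ADD
  Position 3: SUB
  Position 4: STORE
  Position 5: JMP
Matches at positions: []
Total MOV count: 0

0


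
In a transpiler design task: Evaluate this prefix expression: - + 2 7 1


Parsing prefix expression: - + 2 7 1
Step 1: Innermost operation '+ 2 7'
  2 + 7 = 9
Step 2: Outer operation '- [9] 1'
  9 - 1 = 8

8


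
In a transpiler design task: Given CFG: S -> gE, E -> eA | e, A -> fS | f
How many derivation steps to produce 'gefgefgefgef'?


Grammar: S -> gE, E -> eA | e, A -> fS | f
Deriving 'gefgefgefgef':
Step 1: S -> gE => gE
Step 2: E -> eA => geA
Step 3: A -> fS => gefS
Step 4: S -> gE => gefgE
Step 5: E -> eA => gefgeA
Step 6: A -> fS => gefgefS
Step 7: S -> gE => gefgefgE
Step 8: E -> eA => gefgefgeA
Step 9: A -> fS => gefgefgefS
Step 10: S -> gE => gefgefgefgE
Step 11: E -> eA => gefgefgefgeA
Step 12: A -> f => gefgefgefgef
Total derivation steps: 12

12


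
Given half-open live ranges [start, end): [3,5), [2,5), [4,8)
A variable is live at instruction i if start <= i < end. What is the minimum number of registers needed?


Live ranges:
  Var0: [3, 5)
  Var1: [2, 5)
  Var2: [4, 8)
Sweep-line events (position, delta, active):
  pos=2 start -> active=1
  pos=3 start -> active=2
  pos=4 start -> active=3
  pos=5 end -> active=2
  pos=5 end -> active=1
  pos=8 end -> active=0
Maximum simultaneous active: 3
Minimum registers needed: 3

3


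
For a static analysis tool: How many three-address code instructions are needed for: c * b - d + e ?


Expression: c * b - d + e
Generating three-address code (respecting * over +/- precedence):
  Instruction 1: t1 = c * b
  Instruction 2: t2 = t1 - d
  Instruction 3: t3 = t2 + e
Total instructions: 3

3


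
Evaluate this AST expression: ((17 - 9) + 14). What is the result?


Expression: ((17 - 9) + 14)
Evaluating step by step:
  17 - 9 = 8
  8 + 14 = 22
Result: 22

22


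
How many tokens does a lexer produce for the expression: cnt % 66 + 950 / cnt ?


Scanning 'cnt % 66 + 950 / cnt'
Token 1: 'cnt' -> identifier
Token 2: '%' -> operator
Token 3: '66' -> integer_literal
Token 4: '+' -> operator
Token 5: '950' -> integer_literal
Token 6: '/' -> operator
Token 7: 'cnt' -> identifier
Total tokens: 7

7


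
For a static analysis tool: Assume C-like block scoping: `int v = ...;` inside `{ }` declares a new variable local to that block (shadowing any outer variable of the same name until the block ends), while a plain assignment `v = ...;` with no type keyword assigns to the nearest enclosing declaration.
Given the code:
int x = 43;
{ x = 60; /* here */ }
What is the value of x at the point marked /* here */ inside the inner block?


Analyzing scoping rules:
Outer scope: declares x = 43
Inner block: 'x = 60;' has no type keyword, so it is an assignment to the outer x (no shadowing)
Inside the block, after the assignment -> 60
Result: 60

60


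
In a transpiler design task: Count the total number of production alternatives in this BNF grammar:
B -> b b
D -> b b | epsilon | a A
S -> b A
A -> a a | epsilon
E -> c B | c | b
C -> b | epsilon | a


Counting alternatives per rule:
  B: 1 alternative(s)
  D: 3 alternative(s)
  S: 1 alternative(s)
  A: 2 alternative(s)
  E: 3 alternative(s)
  C: 3 alternative(s)
Sum: 1 + 3 + 1 + 2 + 3 + 3 = 13

13


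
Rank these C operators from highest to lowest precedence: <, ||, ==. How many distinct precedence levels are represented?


Looking up precedence for each operator:
  < -> precedence 4
  || -> precedence 1
  == -> precedence 3
Sorted highest to lowest: <, ==, ||
Distinct precedence values: [4, 3, 1]
Number of distinct levels: 3

3


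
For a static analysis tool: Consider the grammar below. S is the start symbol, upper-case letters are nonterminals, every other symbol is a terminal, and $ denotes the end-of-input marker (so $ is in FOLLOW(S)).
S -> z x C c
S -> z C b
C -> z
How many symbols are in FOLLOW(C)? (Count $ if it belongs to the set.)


S is the start symbol and does not occur in any rule body, so FOLLOW(S) = {$}.
Examining every occurrence of C in a rule body:
  S -> z x C c : C is followed by terminal 'c' -> add 'c'
  S -> z C b : C is followed by terminal 'b' -> add 'b'
  C -> z : C does not occur in the body -> contributes nothing
FOLLOW(C) = {b, c}
Count: 2

2


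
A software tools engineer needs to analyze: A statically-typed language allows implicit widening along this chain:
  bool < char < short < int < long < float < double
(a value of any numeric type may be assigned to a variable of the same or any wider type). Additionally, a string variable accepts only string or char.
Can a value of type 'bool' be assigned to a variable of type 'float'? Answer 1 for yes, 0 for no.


Target variable type: float
Source value type: bool
Numeric ranks: bool=0, float=5
Widening allowed iff rank(source) <= rank(target): 0 <= 5? Yes
Result: 1

1


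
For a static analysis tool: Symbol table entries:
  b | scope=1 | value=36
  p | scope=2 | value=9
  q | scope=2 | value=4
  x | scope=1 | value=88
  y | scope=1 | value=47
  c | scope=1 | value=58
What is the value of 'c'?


Searching symbol table for 'c':
  b | scope=1 | value=36
  p | scope=2 | value=9
  q | scope=2 | value=4
  x | scope=1 | value=88
  y | scope=1 | value=47
  c | scope=1 | value=58 <- MATCH
Found 'c' at scope 1 with value 58

58


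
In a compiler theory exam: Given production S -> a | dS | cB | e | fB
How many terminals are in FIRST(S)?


Production: S -> a | dS | cB | e | fB
Examining each alternative for leading terminals:
  S -> a : first terminal = 'a'
  S -> dS : first terminal = 'd'
  S -> cB : first terminal = 'c'
  S -> e : first terminal = 'e'
  S -> fB : first terminal = 'f'
FIRST(S) = {a, c, d, e, f}
Count: 5

5


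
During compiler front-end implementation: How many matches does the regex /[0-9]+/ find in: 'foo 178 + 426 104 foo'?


Pattern: /[0-9]+/ (int literals)
Input: 'foo 178 + 426 104 foo'
Scanning for matches:
  Match 1: '178'
  Match 2: '426'
  Match 3: '104'
Total matches: 3

3


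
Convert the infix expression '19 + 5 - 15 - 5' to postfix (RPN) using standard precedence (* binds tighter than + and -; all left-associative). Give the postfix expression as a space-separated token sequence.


Applying the shunting-yard algorithm:
  Operand 19 -> output
  Push '+' onto operator stack -> op-stack: [+]
  Operand 5 -> output
  See '-' (prec 1); top '+' (prec 1) >= it -> pop '+' to output
  Push '-' onto operator stack -> op-stack: [-]
  Operand 15 -> output
  See '-' (prec 1); top '-' (prec 1) >= it -> pop '-' to output
  Push '-' onto operator stack -> op-stack: [-]
  Operand 5 -> output
  End of input: pop '-' to output
Postfix result: 19 5 + 15 - 5 -

19 5 + 15 - 5 -


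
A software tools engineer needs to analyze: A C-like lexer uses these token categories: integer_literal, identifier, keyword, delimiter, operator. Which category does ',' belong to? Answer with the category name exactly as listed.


Token: ','
Checking categories:
  identifier: no
  integer_literal: no
  operator: no
  keyword: no
  delimiter: YES
Category: delimiter

delimiter


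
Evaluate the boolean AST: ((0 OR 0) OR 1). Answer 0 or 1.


Step 1: Evaluate inner node
  0 OR 0 = 0
Step 2: Evaluate root node
  0 OR 1 = 1

1


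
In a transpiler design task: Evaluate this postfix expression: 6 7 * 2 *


Processing tokens left to right:
Push 6, Push 7
Pop 6 and 7, compute 6 * 7 = 42, push 42
Push 2
Pop 42 and 2, compute 42 * 2 = 84, push 84
Stack result: 84

84


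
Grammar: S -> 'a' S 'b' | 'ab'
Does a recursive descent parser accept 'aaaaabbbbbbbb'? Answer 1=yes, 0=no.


Grammar accepts strings of the form a^n b^n (n >= 1)
Word: 'aaaaabbbbbbbb'
Counting: 5 a's and 8 b's
Check: 5 == 8? No
Mismatch: a-count != b-count
Rejected

0


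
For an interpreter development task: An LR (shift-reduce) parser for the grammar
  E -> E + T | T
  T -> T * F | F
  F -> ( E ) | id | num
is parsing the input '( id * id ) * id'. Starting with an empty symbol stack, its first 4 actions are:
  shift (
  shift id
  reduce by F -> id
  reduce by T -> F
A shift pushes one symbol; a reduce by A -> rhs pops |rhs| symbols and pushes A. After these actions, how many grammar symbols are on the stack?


Tracking the symbol stack through each action:
  Action 1: shift '(' : push -> stack = [(] (size 1)
  Action 2: shift 'id' : push -> stack = [(, id] (size 2)
  Action 3: reduce by F -> id : pop 1, push F -> stack = [(, F] (size 2)
  Action 4: reduce by T -> F : pop 1, push T -> stack = [(, T] (size 2)
Final stack size: 2

2


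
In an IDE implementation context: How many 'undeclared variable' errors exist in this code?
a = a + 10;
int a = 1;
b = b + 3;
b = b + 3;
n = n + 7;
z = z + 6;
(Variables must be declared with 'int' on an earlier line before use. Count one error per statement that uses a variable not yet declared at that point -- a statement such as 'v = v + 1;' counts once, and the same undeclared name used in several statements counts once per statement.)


Scanning code line by line:
  Line 1: use 'a' -> ERROR (undeclared)
  Line 2: declare 'a' -> declared = ['a']
  Line 3: use 'b' -> ERROR (undeclared)
  Line 4: use 'b' -> ERROR (undeclared)
  Line 5: use 'n' -> ERROR (undeclared)
  Line 6: use 'z' -> ERROR (undeclared)
Total undeclared variable errors: 5

5


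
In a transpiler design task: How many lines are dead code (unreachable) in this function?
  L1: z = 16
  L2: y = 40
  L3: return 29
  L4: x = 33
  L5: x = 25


Analyzing control flow:
  L1: reachable (before return)
  L2: reachable (before return)
  L3: reachable (return statement)
  L4: DEAD (after return at L3)
  L5: DEAD (after return at L3)
Return at L3, total lines = 5
Dead lines: L4 through L5
Count: 2

2


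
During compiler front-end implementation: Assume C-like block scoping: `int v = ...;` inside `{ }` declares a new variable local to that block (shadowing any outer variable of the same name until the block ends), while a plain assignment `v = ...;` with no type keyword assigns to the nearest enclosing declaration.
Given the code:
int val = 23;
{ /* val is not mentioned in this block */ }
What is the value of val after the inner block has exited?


Analyzing scoping rules:
Outer scope: declares val = 23
Inner block: val is neither redeclared nor assigned -> unchanged
After the block -> 23
Result: 23

23


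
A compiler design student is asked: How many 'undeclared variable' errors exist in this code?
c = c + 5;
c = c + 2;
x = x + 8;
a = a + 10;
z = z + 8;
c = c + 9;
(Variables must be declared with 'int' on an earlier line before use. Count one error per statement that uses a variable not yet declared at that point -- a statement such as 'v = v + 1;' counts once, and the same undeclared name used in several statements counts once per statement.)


Scanning code line by line:
  Line 1: use 'c' -> ERROR (undeclared)
  Line 2: use 'c' -> ERROR (undeclared)
  Line 3: use 'x' -> ERROR (undeclared)
  Line 4: use 'a' -> ERROR (undeclared)
  Line 5: use 'z' -> ERROR (undeclared)
  Line 6: use 'c' -> ERROR (undeclared)
Total undeclared variable errors: 6

6


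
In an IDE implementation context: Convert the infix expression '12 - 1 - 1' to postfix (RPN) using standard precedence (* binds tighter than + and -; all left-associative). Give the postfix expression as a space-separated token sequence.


Applying the shunting-yard algorithm:
  Operand 12 -> output
  Push '-' onto operator stack -> op-stack: [-]
  Operand 1 -> output
  See '-' (prec 1); top '-' (prec 1) >= it -> pop '-' to output
  Push '-' onto operator stack -> op-stack: [-]
  Operand 1 -> output
  End of input: pop '-' to output
Postfix result: 12 1 - 1 -

12 1 - 1 -


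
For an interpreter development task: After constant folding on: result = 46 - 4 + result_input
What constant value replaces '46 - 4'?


Identifying constant sub-expression:
  Original: result = 46 - 4 + result_input
  46 and 4 are both compile-time constants
  Evaluating: 46 - 4 = 42
  After folding: result = 42 + result_input

42


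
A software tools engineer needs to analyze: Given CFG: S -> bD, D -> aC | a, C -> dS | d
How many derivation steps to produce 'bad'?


Grammar: S -> bD, D -> aC | a, C -> dS | d
Deriving 'bad':
Step 1: S -> bD => bD
Step 2: D -> aC => baC
Step 3: C -> d => bad
Total derivation steps: 3

3


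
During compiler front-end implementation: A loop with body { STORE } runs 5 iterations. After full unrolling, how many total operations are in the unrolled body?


Loop body operations: STORE (1 op per iteration)
Unrolling 5 iterations:
  Iteration 1: STORE (1 ops)
  Iteration 2: STORE (1 ops)
  Iteration 3: STORE (1 ops)
  Iteration 4: STORE (1 ops)
  Iteration 5: STORE (1 ops)
Total: 5 iterations * 1 ops/iter = 5 operations

5


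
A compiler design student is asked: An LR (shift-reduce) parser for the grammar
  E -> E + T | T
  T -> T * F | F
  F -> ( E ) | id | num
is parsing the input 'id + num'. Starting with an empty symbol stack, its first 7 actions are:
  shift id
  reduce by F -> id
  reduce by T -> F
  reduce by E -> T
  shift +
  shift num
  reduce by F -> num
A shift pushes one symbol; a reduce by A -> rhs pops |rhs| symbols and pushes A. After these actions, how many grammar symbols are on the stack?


Tracking the symbol stack through each action:
  Action 1: shift 'id' : push -> stack = [id] (size 1)
  Action 2: reduce by F -> id : pop 1, push F -> stack = [F] (size 1)
  Action 3: reduce by T -> F : pop 1, push T -> stack = [T] (size 1)
  Action 4: reduce by E -> T : pop 1, push E -> stack = [E] (size 1)
  Action 5: shift '+' : push -> stack = [E, +] (size 2)
  Action 6: shift 'num' : push -> stack = [E, +, num] (size 3)
  Action 7: reduce by F -> num : pop 1, push F -> stack = [E, +, F] (size 3)
Final stack size: 3

3


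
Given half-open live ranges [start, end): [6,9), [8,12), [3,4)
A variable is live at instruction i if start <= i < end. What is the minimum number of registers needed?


Live ranges:
  Var0: [6, 9)
  Var1: [8, 12)
  Var2: [3, 4)
Sweep-line events (position, delta, active):
  pos=3 start -> active=1
  pos=4 end -> active=0
  pos=6 start -> active=1
  pos=8 start -> active=2
  pos=9 end -> active=1
  pos=12 end -> active=0
Maximum simultaneous active: 2
Minimum registers needed: 2

2


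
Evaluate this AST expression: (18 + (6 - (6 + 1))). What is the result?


Expression: (18 + (6 - (6 + 1)))
Evaluating step by step:
  6 + 1 = 7
  6 - 7 = -1
  18 + -1 = 17
Result: 17

17


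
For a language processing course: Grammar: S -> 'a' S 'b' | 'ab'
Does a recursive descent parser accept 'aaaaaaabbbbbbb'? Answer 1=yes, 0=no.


Grammar accepts strings of the form a^n b^n (n >= 1)
Word: 'aaaaaaabbbbbbb'
Counting: 7 a's and 7 b's
Check: 7 == 7? Yes
Derivation (S -> aSb applied 6 time(s), then S -> ab): S => aSb => aaSbb => aaaSbbb => aaaaSbbbb => aaaaaSbbbbb => aaaaaaSbbbbbb => aaaaaaabbbbbbb
Accepted

1


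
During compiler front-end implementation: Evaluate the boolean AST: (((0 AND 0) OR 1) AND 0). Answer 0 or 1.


Step 1: Evaluate inner node
  0 AND 0 = 0
Step 2: Evaluate next node
  0 OR 1 = 1
Step 3: Evaluate root node
  1 AND 0 = 0

0


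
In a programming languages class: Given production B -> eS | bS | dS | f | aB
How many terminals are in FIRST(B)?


Production: B -> eS | bS | dS | f | aB
Examining each alternative for leading terminals:
  B -> eS : first terminal = 'e'
  B -> bS : first terminal = 'b'
  B -> dS : first terminal = 'd'
  B -> f : first terminal = 'f'
  B -> aB : first terminal = 'a'
FIRST(B) = {a, b, d, e, f}
Count: 5

5


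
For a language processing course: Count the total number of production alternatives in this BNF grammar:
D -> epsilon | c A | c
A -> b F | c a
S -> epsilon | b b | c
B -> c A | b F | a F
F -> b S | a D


Counting alternatives per rule:
  D: 3 alternative(s)
  A: 2 alternative(s)
  S: 3 alternative(s)
  B: 3 alternative(s)
  F: 2 alternative(s)
Sum: 3 + 2 + 3 + 3 + 2 = 13

13


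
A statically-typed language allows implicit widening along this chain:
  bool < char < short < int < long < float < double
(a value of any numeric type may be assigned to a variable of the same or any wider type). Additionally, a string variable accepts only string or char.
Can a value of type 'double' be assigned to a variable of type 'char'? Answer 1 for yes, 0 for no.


Target variable type: char
Source value type: double
Numeric ranks: double=6, char=1
Widening allowed iff rank(source) <= rank(target): 6 <= 1? No
Result: 0

0


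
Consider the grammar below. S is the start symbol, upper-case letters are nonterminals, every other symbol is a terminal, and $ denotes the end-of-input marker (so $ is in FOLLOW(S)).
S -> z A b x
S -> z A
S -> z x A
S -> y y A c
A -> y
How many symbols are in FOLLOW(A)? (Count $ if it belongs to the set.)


S is the start symbol and does not occur in any rule body, so FOLLOW(S) = {$}.
Examining every occurrence of A in a rule body:
  S -> z A b x : A is followed by terminal 'b' -> add 'b'
  S -> z A : A is at the right end -> add FOLLOW(S) = {$}
  S -> z x A : A is at the right end -> add FOLLOW(S) = {$} (already in the set)
  S -> y y A c : A is followed by terminal 'c' -> add 'c'
  A -> y : A does not occur in the body -> contributes nothing
FOLLOW(A) = {b, c, $}
Count: 3

3


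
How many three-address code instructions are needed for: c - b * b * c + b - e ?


Expression: c - b * b * c + b - e
Generating three-address code (respecting * over +/- precedence):
  Instruction 1: t1 = b * b
  Instruction 2: t2 = t1 * c
  Instruction 3: t3 = c - t2
  Instruction 4: t4 = t3 + b
  Instruction 5: t5 = t4 - e
Total instructions: 5

5


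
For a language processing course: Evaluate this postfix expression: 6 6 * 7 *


Processing tokens left to right:
Push 6, Push 6
Pop 6 and 6, compute 6 * 6 = 36, push 36
Push 7
Pop 36 and 7, compute 36 * 7 = 252, push 252
Stack result: 252

252


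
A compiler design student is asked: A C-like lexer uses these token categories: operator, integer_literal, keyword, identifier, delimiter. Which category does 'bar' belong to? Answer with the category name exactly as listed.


Token: 'bar'
Checking categories:
  identifier: YES
  integer_literal: no
  operator: no
  keyword: no
  delimiter: no
Category: identifier

identifier


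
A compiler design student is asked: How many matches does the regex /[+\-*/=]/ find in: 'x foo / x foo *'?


Pattern: /[+\-*/=]/ (operators)
Input: 'x foo / x foo *'
Scanning for matches:
  Match 1: '/'
  Match 2: '*'
Total matches: 2

2


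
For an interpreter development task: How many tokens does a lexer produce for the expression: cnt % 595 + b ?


Scanning 'cnt % 595 + b'
Token 1: 'cnt' -> identifier
Token 2: '%' -> operator
Token 3: '595' -> integer_literal
Token 4: '+' -> operator
Token 5: 'b' -> identifier
Total tokens: 5

5


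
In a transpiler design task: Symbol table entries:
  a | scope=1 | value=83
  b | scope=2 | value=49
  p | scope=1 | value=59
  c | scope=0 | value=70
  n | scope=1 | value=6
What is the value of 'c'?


Searching symbol table for 'c':
  a | scope=1 | value=83
  b | scope=2 | value=49
  p | scope=1 | value=59
  c | scope=0 | value=70 <- MATCH
  n | scope=1 | value=6
Found 'c' at scope 0 with value 70

70


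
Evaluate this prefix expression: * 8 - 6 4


Parsing prefix expression: * 8 - 6 4
Step 1: Innermost operation '- 6 4'
  6 - 4 = 2
Step 2: Outer operation '* 8 [2]'
  8 * 2 = 16

16


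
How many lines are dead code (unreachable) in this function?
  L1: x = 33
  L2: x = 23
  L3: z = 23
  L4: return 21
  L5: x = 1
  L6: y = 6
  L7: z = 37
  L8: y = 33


Analyzing control flow:
  L1: reachable (before return)
  L2: reachable (before return)
  L3: reachable (before return)
  L4: reachable (return statement)
  L5: DEAD (after return at L4)
  L6: DEAD (after return at L4)
  L7: DEAD (after return at L4)
  L8: DEAD (after return at L4)
Return at L4, total lines = 8
Dead lines: L5 through L8
Count: 4

4


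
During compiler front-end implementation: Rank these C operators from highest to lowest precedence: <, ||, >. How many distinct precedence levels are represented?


Looking up precedence for each operator:
  < -> precedence 4
  || -> precedence 1
  > -> precedence 4
Sorted highest to lowest: <, >, ||
Distinct precedence values: [4, 1]
Number of distinct levels: 2

2


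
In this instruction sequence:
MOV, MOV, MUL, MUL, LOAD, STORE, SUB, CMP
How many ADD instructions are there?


Scanning instruction sequence for ADD:
  Position 1: MOV
  Position 2: MOV
  Position 3: MUL
  Position 4: MUL
  Position 5: LOAD
  Position 6: STORE
  Position 7: SUB
  Position 8: CMP
Matches at positions: []
Total ADD count: 0

0


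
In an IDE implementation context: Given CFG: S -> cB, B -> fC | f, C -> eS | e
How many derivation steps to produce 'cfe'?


Grammar: S -> cB, B -> fC | f, C -> eS | e
Deriving 'cfe':
Step 1: S -> cB => cB
Step 2: B -> fC => cfC
Step 3: C -> e => cfe
Total derivation steps: 3

3


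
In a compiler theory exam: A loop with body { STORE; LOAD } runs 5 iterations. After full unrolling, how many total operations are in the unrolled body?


Loop body operations: STORE, LOAD (2 ops per iteration)
Unrolling 5 iterations:
  Iteration 1: STORE, LOAD (2 ops)
  Iteration 2: STORE, LOAD (2 ops)
  Iteration 3: STORE, LOAD (2 ops)
  Iteration 4: STORE, LOAD (2 ops)
  Iteration 5: STORE, LOAD (2 ops)
Total: 5 iterations * 2 ops/iter = 10 operations

10


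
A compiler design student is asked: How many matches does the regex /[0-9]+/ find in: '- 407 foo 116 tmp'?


Pattern: /[0-9]+/ (int literals)
Input: '- 407 foo 116 tmp'
Scanning for matches:
  Match 1: '407'
  Match 2: '116'
Total matches: 2

2


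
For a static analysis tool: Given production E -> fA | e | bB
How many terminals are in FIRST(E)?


Production: E -> fA | e | bB
Examining each alternative for leading terminals:
  E -> fA : first terminal = 'f'
  E -> e : first terminal = 'e'
  E -> bB : first terminal = 'b'
FIRST(E) = {b, e, f}
Count: 3

3


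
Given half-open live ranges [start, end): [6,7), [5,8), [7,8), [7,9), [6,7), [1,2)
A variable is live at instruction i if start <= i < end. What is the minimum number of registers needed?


Live ranges:
  Var0: [6, 7)
  Var1: [5, 8)
  Var2: [7, 8)
  Var3: [7, 9)
  Var4: [6, 7)
  Var5: [1, 2)
Sweep-line events (position, delta, active):
  pos=1 start -> active=1
  pos=2 end -> active=0
  pos=5 start -> active=1
  pos=6 start -> active=2
  pos=6 start -> active=3
  pos=7 end -> active=2
  pos=7 end -> active=1
  pos=7 start -> active=2
  pos=7 start -> active=3
  pos=8 end -> active=2
  pos=8 end -> active=1
  pos=9 end -> active=0
Maximum simultaneous active: 3
Minimum registers needed: 3

3


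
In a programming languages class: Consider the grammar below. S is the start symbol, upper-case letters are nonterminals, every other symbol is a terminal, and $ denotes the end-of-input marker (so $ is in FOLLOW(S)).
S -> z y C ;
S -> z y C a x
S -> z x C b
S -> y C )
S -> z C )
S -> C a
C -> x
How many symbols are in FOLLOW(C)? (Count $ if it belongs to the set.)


S is the start symbol and does not occur in any rule body, so FOLLOW(S) = {$}.
Examining every occurrence of C in a rule body:
  S -> z y C ; : C is followed by terminal ';' -> add ';'
  S -> z y C a x : C is followed by terminal 'a' -> add 'a'
  S -> z x C b : C is followed by terminal 'b' -> add 'b'
  S -> y C ) : C is followed by terminal ')' -> add ')'
  S -> z C ) : C is followed by terminal ')' -> add ')' (already in the set)
  S -> C a : C is followed by terminal 'a' -> add 'a' (already in the set)
  C -> x : C does not occur in the body -> contributes nothing
FOLLOW(C) = {), ;, a, b}
Count: 4

4


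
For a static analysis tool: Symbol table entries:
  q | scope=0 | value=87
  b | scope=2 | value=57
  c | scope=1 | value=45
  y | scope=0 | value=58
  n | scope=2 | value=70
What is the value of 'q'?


Searching symbol table for 'q':
  q | scope=0 | value=87 <- MATCH
  b | scope=2 | value=57
  c | scope=1 | value=45
  y | scope=0 | value=58
  n | scope=2 | value=70
Found 'q' at scope 0 with value 87

87


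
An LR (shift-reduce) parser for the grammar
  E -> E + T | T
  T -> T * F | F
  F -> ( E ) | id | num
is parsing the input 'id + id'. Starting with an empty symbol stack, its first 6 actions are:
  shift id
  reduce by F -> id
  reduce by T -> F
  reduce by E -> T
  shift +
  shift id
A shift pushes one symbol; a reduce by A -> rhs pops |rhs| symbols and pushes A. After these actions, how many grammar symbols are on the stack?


Tracking the symbol stack through each action:
  Action 1: shift 'id' : push -> stack = [id] (size 1)
  Action 2: reduce by F -> id : pop 1, push F -> stack = [F] (size 1)
  Action 3: reduce by T -> F : pop 1, push T -> stack = [T] (size 1)
  Action 4: reduce by E -> T : pop 1, push E -> stack = [E] (size 1)
  Action 5: shift '+' : push -> stack = [E, +] (size 2)
  Action 6: shift 'id' : push -> stack = [E, +, id] (size 3)
Final stack size: 3

3


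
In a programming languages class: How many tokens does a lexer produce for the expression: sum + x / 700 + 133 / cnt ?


Scanning 'sum + x / 700 + 133 / cnt'
Token 1: 'sum' -> identifier
Token 2: '+' -> operator
Token 3: 'x' -> identifier
Token 4: '/' -> operator
Token 5: '700' -> integer_literal
Token 6: '+' -> operator
Token 7: '133' -> integer_literal
Token 8: '/' -> operator
Token 9: 'cnt' -> identifier
Total tokens: 9

9


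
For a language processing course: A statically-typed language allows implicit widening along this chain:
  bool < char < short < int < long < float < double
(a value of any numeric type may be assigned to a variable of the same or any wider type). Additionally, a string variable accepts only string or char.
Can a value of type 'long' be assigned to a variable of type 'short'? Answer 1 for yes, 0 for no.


Target variable type: short
Source value type: long
Numeric ranks: long=4, short=2
Widening allowed iff rank(source) <= rank(target): 4 <= 2? No
Result: 0

0


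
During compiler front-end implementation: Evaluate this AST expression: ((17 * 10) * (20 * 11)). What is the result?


Expression: ((17 * 10) * (20 * 11))
Evaluating step by step:
  17 * 10 = 170
  20 * 11 = 220
  170 * 220 = 37400
Result: 37400

37400


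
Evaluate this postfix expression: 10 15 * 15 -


Processing tokens left to right:
Push 10, Push 15
Pop 10 and 15, compute 10 * 15 = 150, push 150
Push 15
Pop 150 and 15, compute 150 - 15 = 135, push 135
Stack result: 135

135


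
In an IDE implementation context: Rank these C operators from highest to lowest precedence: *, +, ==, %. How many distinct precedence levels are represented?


Looking up precedence for each operator:
  * -> precedence 6
  + -> precedence 5
  == -> precedence 3
  % -> precedence 6
Sorted highest to lowest: *, %, +, ==
Distinct precedence values: [6, 5, 3]
Number of distinct levels: 3

3


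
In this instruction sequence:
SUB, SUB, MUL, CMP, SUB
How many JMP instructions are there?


Scanning instruction sequence for JMP:
  Position 1: SUB
  Position 2: SUB
  Position 3: MUL
  Position 4: CMP
  Position 5: SUB
Matches at positions: []
Total JMP count: 0

0


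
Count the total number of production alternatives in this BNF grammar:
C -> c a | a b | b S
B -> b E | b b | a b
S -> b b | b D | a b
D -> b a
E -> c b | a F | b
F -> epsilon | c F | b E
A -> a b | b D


Counting alternatives per rule:
  C: 3 alternative(s)
  B: 3 alternative(s)
  S: 3 alternative(s)
  D: 1 alternative(s)
  E: 3 alternative(s)
  F: 3 alternative(s)
  A: 2 alternative(s)
Sum: 3 + 3 + 3 + 1 + 3 + 3 + 2 = 18

18


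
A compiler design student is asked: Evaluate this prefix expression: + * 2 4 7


Parsing prefix expression: + * 2 4 7
Step 1: Innermost operation '* 2 4'
  2 * 4 = 8
Step 2: Outer operation '+ [8] 7'
  8 + 7 = 15

15


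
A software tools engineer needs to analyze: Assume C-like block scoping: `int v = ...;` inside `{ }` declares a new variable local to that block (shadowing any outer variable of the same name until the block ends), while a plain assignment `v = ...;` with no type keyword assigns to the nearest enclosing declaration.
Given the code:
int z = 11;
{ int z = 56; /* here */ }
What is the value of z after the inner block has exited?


Analyzing scoping rules:
Outer scope: declares z = 11
Inner block: 'int z = 56;' declares a NEW z that shadows the outer one
When the block exits the inner z goes out of scope; the outer z was never modified -> 11
Result: 11

11


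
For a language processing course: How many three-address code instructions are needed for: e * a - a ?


Expression: e * a - a
Generating three-address code (respecting * over +/- precedence):
  Instruction 1: t1 = e * a
  Instruction 2: t2 = t1 - a
Total instructions: 2

2


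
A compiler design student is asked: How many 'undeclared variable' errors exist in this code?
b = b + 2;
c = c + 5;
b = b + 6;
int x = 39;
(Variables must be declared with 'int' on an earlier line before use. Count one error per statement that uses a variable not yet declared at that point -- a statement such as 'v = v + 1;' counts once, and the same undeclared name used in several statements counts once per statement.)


Scanning code line by line:
  Line 1: use 'b' -> ERROR (undeclared)
  Line 2: use 'c' -> ERROR (undeclared)
  Line 3: use 'b' -> ERROR (undeclared)
  Line 4: declare 'x' -> declared = ['x']
Total undeclared variable errors: 3

3
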